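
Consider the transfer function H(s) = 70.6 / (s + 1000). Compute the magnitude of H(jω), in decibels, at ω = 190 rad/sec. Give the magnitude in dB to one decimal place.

-23.2 dB

|j190 + 1000| = √(190² + 1000²) = 1018
|H(j190)| = 70.6 / 1018 = 0.069359
20 log₁₀(0.069359) = -23.18 dB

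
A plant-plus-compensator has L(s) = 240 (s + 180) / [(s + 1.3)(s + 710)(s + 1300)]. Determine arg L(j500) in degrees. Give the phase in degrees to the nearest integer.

-76°

∠(j500 + 180) = arctan(500/180) = 70.20°
∠(j500 + 1.3) = arctan(500/1.3) = 89.85°
∠(j500 + 710) = arctan(500/710) = 35.15°
∠(j500 + 1300) = arctan(500/1300) = 21.04°
∠L(j500) = 70.20° − (89.85° + 35.15° + 21.04°) = -75.84°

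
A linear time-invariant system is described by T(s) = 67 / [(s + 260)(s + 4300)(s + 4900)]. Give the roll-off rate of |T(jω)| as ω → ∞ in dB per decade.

-60 dB/decade

With 0 zeros and 3 poles, the high-frequency asymptotic slope is 20 × (0 − 3) = -60 dB/decade.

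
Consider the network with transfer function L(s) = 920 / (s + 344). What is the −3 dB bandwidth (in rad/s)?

344 rad/s

For a single-pole low-pass, the −3 dB point is at the pole: ω = 344 rad/s.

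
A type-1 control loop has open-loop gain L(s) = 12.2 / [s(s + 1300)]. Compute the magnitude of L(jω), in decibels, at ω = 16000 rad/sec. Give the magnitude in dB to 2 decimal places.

-146.47 dB

|j16000 + 1300| = √(16000² + 1300²) = 1.605e+04
|j16000| = 1.6e+04
|L(j16000)| = 12.2 / (1.605e+04 × 1.6e+04) = 4.75e-08
20 log₁₀(4.75e-08) = -146.466 dB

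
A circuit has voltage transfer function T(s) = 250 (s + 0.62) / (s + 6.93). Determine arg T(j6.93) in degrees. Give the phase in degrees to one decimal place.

∠(j6.93 + 0.62) = arctan(6.93/0.62) = 84.89°
∠(j6.93 + 6.93) = arctan(6.93/6.93) = 45.00°
∠T(j6.93) = 84.89° − 45.00° = 39.89°

39.9 deg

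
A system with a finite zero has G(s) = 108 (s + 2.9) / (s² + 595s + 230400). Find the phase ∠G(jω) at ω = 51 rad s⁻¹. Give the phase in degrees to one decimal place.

∠(j51 + 2.9) = arctan(51/2.9) = 86.75°
∠[(j51)² + 595(j51) + 230400] = ∠[2.278e+05 + j30345] = 7.59°
∠G(j51) = 86.75° − 7.59° = 79.16°

79.2 deg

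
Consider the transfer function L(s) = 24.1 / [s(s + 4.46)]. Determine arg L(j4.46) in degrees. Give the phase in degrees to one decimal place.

-135.0°

∠(j4.46 + 4.46) = arctan(4.46/4.46) = 45.00°
∠(j4.46) = 90.00°
∠L(j4.46) = − (45.00° + 90.00°) = -135.00°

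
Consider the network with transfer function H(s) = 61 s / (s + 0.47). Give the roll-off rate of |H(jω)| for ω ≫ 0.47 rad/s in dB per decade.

With 1 zero and 1 pole, the high-frequency asymptotic slope is 20 × (1 − 1) = 0 dB/decade.

0 dB/decade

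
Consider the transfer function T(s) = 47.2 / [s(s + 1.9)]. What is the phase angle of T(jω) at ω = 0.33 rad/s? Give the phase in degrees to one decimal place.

-99.9°

∠(j0.33 + 1.9) = arctan(0.33/1.9) = 9.85°
∠(j0.33) = 90.00°
∠T(j0.33) = − (9.85° + 90.00°) = -99.85°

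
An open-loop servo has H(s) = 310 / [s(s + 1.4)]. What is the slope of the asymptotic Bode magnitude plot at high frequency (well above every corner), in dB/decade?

-40 dB/decade

With 0 zeros and 2 poles, the high-frequency asymptotic slope is 20 × (0 − 2) = -40 dB/decade.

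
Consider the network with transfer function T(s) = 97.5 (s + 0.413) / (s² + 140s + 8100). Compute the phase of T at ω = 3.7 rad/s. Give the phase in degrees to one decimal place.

80.0 deg

∠(j3.7 + 0.413) = arctan(3.7/0.413) = 83.63°
∠[(j3.7)² + 140(j3.7) + 8100] = ∠[8086.3 + j518] = 3.67°
∠T(j3.7) = 83.63° − 3.67° = 79.97°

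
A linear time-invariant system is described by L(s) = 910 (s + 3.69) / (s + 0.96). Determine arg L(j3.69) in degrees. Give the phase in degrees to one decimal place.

-30.4°

∠(j3.69 + 3.69) = arctan(3.69/3.69) = 45.00°
∠(j3.69 + 0.96) = arctan(3.69/0.96) = 75.42°
∠L(j3.69) = 45.00° − 75.42° = -30.42°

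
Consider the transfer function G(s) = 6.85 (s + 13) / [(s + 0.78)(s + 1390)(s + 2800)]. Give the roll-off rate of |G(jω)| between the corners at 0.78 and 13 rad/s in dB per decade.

In this band the factors already past their corner are: pole at 0.78; net slope = -20 dB/decade.

-20 dB/decade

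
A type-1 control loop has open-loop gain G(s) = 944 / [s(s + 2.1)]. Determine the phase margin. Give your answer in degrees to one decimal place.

3.9°

Gain crossover: |G(jω)| = 1 at ω ≈ 30.7 rad s⁻¹.
∠G(j30.7) = −90° − arctan(30.7/2.1) ≈ -176.09°
PM = 180° + (-176.09°) = 3.91°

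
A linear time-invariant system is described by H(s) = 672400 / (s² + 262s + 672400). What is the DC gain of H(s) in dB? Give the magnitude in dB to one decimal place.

H(0) = 672400 / 672400 = 1
20 log₁₀(1) = 0.00 dB

0.0 dB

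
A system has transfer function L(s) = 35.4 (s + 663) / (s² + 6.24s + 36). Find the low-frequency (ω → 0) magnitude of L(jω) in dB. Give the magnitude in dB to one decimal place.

L(0) = 35.4 × 663 / 36 = 651.95
20 log₁₀(651.95) = 56.28 dB

56.3 dB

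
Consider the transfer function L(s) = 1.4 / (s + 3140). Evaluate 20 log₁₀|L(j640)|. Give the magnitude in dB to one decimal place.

|j640 + 3140| = √(640² + 3140²) = 3205
|L(j640)| = 1.4 / 3205 = 0.00043688
20 log₁₀(0.00043688) = -67.19 dB

-67.2 dB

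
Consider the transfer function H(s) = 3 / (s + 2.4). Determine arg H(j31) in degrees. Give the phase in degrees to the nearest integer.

-86 deg

∠(j31 + 2.4) = arctan(31/2.4) = 85.57°
∠H(j31) = −85.57° = -85.57°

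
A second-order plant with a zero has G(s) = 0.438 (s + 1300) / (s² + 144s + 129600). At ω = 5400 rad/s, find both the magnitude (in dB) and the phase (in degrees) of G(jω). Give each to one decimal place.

|G| = -81.5 dB, ∠G = -102.0°

|j5400 + 1300| = √(5400² + 1300²) = 5554
|(j5400)² + 144(j5400) + 129600| = |-2.903e+07 + j7.776e+05| = 2.904e+07
|G(j5400)| = 0.438 × 5554 / 2.904e+07 = 8.3771e-05
20 log₁₀(8.3771e-05) = -81.54 dB
∠(j5400 + 1300) = arctan(5400/1300) = 76.46°
∠[(j5400)² + 144(j5400) + 129600] = ∠[-2.903e+07 + j7.776e+05] = 178.47°
∠G(j5400) = 76.46° − 178.47° = -102.00°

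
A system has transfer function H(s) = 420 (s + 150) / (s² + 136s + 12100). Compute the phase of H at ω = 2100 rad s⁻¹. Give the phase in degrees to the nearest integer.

∠(j2100 + 150) = arctan(2100/150) = 85.91°
∠[(j2100)² + 136(j2100) + 12100] = ∠[-4.3979e+06 + j2.856e+05] = 176.28°
∠H(j2100) = 85.91° − 176.28° = -90.37°

-90 deg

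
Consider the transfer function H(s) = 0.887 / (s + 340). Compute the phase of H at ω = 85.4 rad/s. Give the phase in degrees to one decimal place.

-14.1 deg

∠(j85.4 + 340) = arctan(85.4/340) = 14.10°
∠H(j85.4) = −14.10° = -14.10°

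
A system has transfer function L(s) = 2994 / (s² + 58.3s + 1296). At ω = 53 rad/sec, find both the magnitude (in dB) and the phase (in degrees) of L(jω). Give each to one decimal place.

|(j53)² + 58.3(j53) + 1296| = |-1513 + j3089.9| = 3440
|L(j53)| = 2994 / 3440 = 0.87024
20 log₁₀(0.87024) = -1.21 dB
∠[(j53)² + 58.3(j53) + 1296] = ∠[-1513 + j3089.9] = 116.09°
∠L(j53) = −116.09° = -116.09°

|L| = -1.2 dB, ∠L = -116.1°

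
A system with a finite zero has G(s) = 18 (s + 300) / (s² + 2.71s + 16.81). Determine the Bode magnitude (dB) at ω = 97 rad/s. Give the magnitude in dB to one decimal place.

|j97 + 300| = √(97² + 300²) = 315.3
|(j97)² + 2.71(j97) + 16.81| = |-9392.2 + j262.87| = 9396
|G(j97)| = 18 × 315.3 / 9396 = 0.60402
20 log₁₀(0.60402) = -4.38 dB

-4.4 dB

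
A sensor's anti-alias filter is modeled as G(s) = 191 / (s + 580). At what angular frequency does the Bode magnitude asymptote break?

The single real pole at s = −580 gives a corner at ω = 580 rad/sec.

580 rad/sec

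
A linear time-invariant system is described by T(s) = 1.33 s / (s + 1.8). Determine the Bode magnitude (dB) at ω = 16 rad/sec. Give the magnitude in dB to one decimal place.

2.4 dB

|j16| = 16
|j16 + 1.8| = √(16² + 1.8²) = 16.1
|T(j16)| = 1.33 × 16 / 16.1 = 1.3217
20 log₁₀(1.3217) = 2.42 dB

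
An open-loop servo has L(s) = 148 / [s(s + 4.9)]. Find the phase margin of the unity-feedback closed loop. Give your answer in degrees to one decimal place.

Gain crossover: |L(jω)| = 1 at ω ≈ 11.7 rad s⁻¹.
∠L(j11.7) = −90° − arctan(11.7/4.9) ≈ -157.25°
PM = 180° + (-157.25°) = 22.75°

22.8°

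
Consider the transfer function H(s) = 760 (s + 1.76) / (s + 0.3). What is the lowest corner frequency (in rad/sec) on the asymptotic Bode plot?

0.3 rad/sec

Break frequencies occur at each pole and zero magnitude: 0.3 rad/sec, 1.76 rad/sec.
The lowest is 0.3 rad/sec.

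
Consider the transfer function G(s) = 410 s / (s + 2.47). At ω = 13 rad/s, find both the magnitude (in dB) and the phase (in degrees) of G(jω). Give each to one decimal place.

|j13| = 13
|j13 + 2.47| = √(13² + 2.47²) = 13.23
|G(j13)| = 410 × 13 / 13.23 = 402.79
20 log₁₀(402.79) = 52.10 dB
∠(j13) = 90.00°
∠(j13 + 2.47) = arctan(13/2.47) = 79.24°
∠G(j13) = 90.00° − 79.24° = 10.76°

|G| = 52.1 dB, ∠G = 10.8°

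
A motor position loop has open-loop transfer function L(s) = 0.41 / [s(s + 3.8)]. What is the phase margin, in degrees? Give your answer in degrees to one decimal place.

Gain crossover: |L(jω)| = 1 at ω ≈ 0.108 rad/s.
∠L(j0.108) = −90° − arctan(0.108/3.8) ≈ -91.63°
PM = 180° + (-91.63°) = 88.37°

88.4 deg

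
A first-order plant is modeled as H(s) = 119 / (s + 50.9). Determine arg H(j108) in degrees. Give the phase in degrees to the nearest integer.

-65°

∠(j108 + 50.9) = arctan(108/50.9) = 64.77°
∠H(j108) = −64.77° = -64.77°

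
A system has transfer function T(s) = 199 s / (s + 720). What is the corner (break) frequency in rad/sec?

720 rad/sec

The single real pole at s = −720 gives a corner at ω = 720 rad/sec.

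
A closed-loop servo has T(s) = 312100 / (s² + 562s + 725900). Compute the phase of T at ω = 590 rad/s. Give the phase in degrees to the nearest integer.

-41°

∠[(j590)² + 562(j590) + 725900] = ∠[3.778e+05 + j3.3158e+05] = 41.27°
∠T(j590) = −41.27° = -41.27°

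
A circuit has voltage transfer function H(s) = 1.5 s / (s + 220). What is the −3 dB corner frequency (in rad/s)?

For a single-pole high-pass, the −3 dB point is at the pole: ω = 220 rad/s.

220 rad/s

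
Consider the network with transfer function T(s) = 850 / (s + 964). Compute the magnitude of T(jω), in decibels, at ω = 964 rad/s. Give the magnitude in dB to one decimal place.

|j964 + 964| = √(964² + 964²) = 1363
|T(j964)| = 850 / 1363 = 0.62349
20 log₁₀(0.62349) = -4.10 dB

-4.1 dB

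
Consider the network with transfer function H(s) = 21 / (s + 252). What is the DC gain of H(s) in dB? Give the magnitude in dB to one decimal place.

H(0) = 21 / 252 = 0.083333
20 log₁₀(0.083333) = -21.58 dB

-21.6 dB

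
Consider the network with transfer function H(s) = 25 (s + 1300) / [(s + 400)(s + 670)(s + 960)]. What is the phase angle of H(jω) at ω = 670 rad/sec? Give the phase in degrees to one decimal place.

-111.8°

∠(j670 + 1300) = arctan(670/1300) = 27.27°
∠(j670 + 400) = arctan(670/400) = 59.16°
∠(j670 + 670) = arctan(670/670) = 45.00°
∠(j670 + 960) = arctan(670/960) = 34.91°
∠H(j670) = 27.27° − (59.16° + 45.00° + 34.91°) = -111.81°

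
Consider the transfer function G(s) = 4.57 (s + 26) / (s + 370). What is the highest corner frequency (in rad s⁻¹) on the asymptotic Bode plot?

370 rad s⁻¹

Break frequencies occur at each pole and zero magnitude: 26 rad s⁻¹, 370 rad s⁻¹.
The highest is 370 rad s⁻¹.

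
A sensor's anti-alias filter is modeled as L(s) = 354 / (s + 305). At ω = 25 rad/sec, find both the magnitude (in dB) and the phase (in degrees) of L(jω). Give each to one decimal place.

|j25 + 305| = √(25² + 305²) = 306
|L(j25)| = 354 / 306 = 1.1568
20 log₁₀(1.1568) = 1.26 dB
∠(j25 + 305) = arctan(25/305) = 4.69°
∠L(j25) = −4.69° = -4.69°

|L| = 1.3 dB, ∠L = -4.7 deg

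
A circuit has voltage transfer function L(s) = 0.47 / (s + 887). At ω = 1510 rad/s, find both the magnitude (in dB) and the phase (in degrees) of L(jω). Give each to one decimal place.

|j1510 + 887| = √(1510² + 887²) = 1751
|L(j1510)| = 0.47 / 1751 = 0.00026838
20 log₁₀(0.00026838) = -71.42 dB
∠(j1510 + 887) = arctan(1510/887) = 59.57°
∠L(j1510) = −59.57° = -59.57°

|L| = -71.4 dB, ∠L = -59.6°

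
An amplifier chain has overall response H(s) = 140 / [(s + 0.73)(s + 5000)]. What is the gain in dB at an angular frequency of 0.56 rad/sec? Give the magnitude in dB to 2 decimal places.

-30.33 dB

|j0.56 + 0.73| = √(0.56² + 0.73²) = 0.9201
|j0.56 + 5000| = √(0.56² + 5000²) = 5000
|H(j0.56)| = 140 / (0.9201 × 5000) = 0.030433
20 log₁₀(0.030433) = -30.333 dB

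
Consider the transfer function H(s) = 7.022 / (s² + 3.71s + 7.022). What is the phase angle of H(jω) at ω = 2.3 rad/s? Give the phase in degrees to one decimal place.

-78.5°

∠[(j2.3)² + 3.71(j2.3) + 7.022] = ∠[1.732 + j8.533] = 78.53°
∠H(j2.3) = −78.53° = -78.53°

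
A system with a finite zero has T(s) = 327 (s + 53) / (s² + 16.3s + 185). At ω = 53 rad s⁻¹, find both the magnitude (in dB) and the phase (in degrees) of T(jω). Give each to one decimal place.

|j53 + 53| = √(53² + 53²) = 74.95
|(j53)² + 16.3(j53) + 185| = |-2624 + j863.9| = 2763
|T(j53)| = 327 × 74.95 / 2763 = 8.8721
20 log₁₀(8.8721) = 18.96 dB
∠(j53 + 53) = arctan(53/53) = 45.00°
∠[(j53)² + 16.3(j53) + 185] = ∠[-2624 + j863.9] = 161.78°
∠T(j53) = 45.00° − 161.78° = -116.78°

|T| = 19.0 dB, ∠T = -116.8°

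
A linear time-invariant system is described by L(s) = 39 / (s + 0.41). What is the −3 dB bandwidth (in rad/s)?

0.41 rad/s

For a single-pole low-pass, the −3 dB point is at the pole: ω = 0.41 rad/s.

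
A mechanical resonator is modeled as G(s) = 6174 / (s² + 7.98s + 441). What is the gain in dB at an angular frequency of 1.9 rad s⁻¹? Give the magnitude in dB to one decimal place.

|(j1.9)² + 7.98(j1.9) + 441| = |437.39 + j15.162| = 437.7
|G(j1.9)| = 6174 / 437.7 = 14.107
20 log₁₀(14.107) = 22.99 dB

23.0 dB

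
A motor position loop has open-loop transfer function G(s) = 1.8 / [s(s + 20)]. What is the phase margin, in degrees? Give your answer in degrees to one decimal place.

Gain crossover: |G(jω)| = 1 at ω ≈ 0.09 rad/sec.
∠G(j0.09) = −90° − arctan(0.09/20) ≈ -90.26°
PM = 180° + (-90.26°) = 89.74°

89.7°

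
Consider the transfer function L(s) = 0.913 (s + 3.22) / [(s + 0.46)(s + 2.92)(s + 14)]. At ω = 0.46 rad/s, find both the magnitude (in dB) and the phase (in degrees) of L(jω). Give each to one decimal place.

|L| = -19.2 dB, ∠L = -47.7°

|j0.46 + 3.22| = √(0.46² + 3.22²) = 3.253
|j0.46 + 0.46| = √(0.46² + 0.46²) = 0.6505
|j0.46 + 2.92| = √(0.46² + 2.92²) = 2.956
|j0.46 + 14| = √(0.46² + 14²) = 14.01
|L(j0.46)| = 0.913 × 3.253 / (0.6505 × 2.956 × 14.01) = 0.11025
20 log₁₀(0.11025) = -19.15 dB
∠(j0.46 + 3.22) = arctan(0.46/3.22) = 8.13°
∠(j0.46 + 0.46) = arctan(0.46/0.46) = 45.00°
∠(j0.46 + 2.92) = arctan(0.46/2.92) = 8.95°
∠(j0.46 + 14) = arctan(0.46/14) = 1.88°
∠L(j0.46) = 8.13° − (45.00° + 8.95° + 1.88°) = -47.70°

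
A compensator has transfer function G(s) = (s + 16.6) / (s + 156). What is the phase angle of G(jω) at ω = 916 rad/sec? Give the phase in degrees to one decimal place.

∠(j916 + 16.6) = arctan(916/16.6) = 88.96°
∠(j916 + 156) = arctan(916/156) = 80.33°
∠G(j916) = 88.96° − 80.33° = 8.63°

8.6°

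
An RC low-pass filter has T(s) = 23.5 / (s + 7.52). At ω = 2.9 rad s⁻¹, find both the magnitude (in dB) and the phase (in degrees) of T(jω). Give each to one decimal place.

|T| = 9.3 dB, ∠T = -21.1 deg

|j2.9 + 7.52| = √(2.9² + 7.52²) = 8.06
|T(j2.9)| = 23.5 / 8.06 = 2.9157
20 log₁₀(2.9157) = 9.29 dB
∠(j2.9 + 7.52) = arctan(2.9/7.52) = 21.09°
∠T(j2.9) = −21.09° = -21.09°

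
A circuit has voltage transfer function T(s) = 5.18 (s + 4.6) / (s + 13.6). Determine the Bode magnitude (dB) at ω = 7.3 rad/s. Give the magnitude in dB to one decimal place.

9.2 dB

|j7.3 + 4.6| = √(7.3² + 4.6²) = 8.628
|j7.3 + 13.6| = √(7.3² + 13.6²) = 15.44
|T(j7.3)| = 5.18 × 8.628 / 15.44 = 2.8956
20 log₁₀(2.8956) = 9.23 dB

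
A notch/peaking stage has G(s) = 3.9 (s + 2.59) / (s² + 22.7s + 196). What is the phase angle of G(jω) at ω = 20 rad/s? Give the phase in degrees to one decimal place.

-31.6 deg

∠(j20 + 2.59) = arctan(20/2.59) = 82.62°
∠[(j20)² + 22.7(j20) + 196] = ∠[-204 + j454] = 114.20°
∠G(j20) = 82.62° − 114.20° = -31.57°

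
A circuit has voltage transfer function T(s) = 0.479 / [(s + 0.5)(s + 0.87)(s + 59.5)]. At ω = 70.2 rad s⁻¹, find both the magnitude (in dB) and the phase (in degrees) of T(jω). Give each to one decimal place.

|T| = -119.5 dB, ∠T = -228.6°

|j70.2 + 0.5| = √(70.2² + 0.5²) = 70.2
|j70.2 + 0.87| = √(70.2² + 0.87²) = 70.21
|j70.2 + 59.5| = √(70.2² + 59.5²) = 92.02
|T(j70.2)| = 0.479 / (70.2 × 70.21 × 92.02) = 1.0561e-06
20 log₁₀(1.0561e-06) = -119.53 dB
∠(j70.2 + 0.5) = arctan(70.2/0.5) = 89.59°
∠(j70.2 + 0.87) = arctan(70.2/0.87) = 89.29°
∠(j70.2 + 59.5) = arctan(70.2/59.5) = 49.72°
∠T(j70.2) = − (89.59° + 89.29° + 49.72°) = -228.60°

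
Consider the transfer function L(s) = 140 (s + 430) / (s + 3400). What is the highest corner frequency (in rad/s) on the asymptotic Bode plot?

Break frequencies occur at each pole and zero magnitude: 430 rad/s, 3400 rad/s.
The highest is 3400 rad/s.

3400 rad/s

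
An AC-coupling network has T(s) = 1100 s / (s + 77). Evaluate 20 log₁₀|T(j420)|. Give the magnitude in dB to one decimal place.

|j420| = 420
|j420 + 77| = √(420² + 77²) = 427
|T(j420)| = 1100 × 420 / 427 = 1082
20 log₁₀(1082) = 60.68 dB

60.7 dB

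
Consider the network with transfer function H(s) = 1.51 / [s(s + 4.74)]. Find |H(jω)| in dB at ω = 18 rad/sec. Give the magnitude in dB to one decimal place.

-46.9 dB

|j18 + 4.74| = √(18² + 4.74²) = 18.61
|j18| = 18
|H(j18)| = 1.51 / (18.61 × 18) = 0.0045069
20 log₁₀(0.0045069) = -46.92 dB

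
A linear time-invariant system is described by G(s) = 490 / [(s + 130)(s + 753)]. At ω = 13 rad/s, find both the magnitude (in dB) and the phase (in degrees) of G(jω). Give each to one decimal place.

|j13 + 130| = √(13² + 130²) = 130.6
|j13 + 753| = √(13² + 753²) = 753.1
|G(j13)| = 490 / (130.6 × 753.1) = 0.00498
20 log₁₀(0.00498) = -46.06 dB
∠(j13 + 130) = arctan(13/130) = 5.71°
∠(j13 + 753) = arctan(13/753) = 0.99°
∠G(j13) = − (5.71° + 0.99°) = -6.70°

|G| = -46.1 dB, ∠G = -6.7°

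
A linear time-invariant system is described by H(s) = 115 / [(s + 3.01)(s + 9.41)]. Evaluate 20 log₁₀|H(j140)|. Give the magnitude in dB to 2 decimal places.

|j140 + 3.01| = √(140² + 3.01²) = 140
|j140 + 9.41| = √(140² + 9.41²) = 140.3
|H(j140)| = 115 / (140 × 140.3) = 0.0058528
20 log₁₀(0.0058528) = -44.653 dB

-44.65 dB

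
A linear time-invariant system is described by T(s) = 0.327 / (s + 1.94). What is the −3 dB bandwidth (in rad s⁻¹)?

For a single-pole low-pass, the −3 dB point is at the pole: ω = 1.94 rad s⁻¹.

1.94 rad s⁻¹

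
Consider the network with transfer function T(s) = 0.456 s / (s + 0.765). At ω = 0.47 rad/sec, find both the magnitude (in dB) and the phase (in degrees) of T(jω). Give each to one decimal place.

|T| = -12.4 dB, ∠T = 58.4°

|j0.47| = 0.47
|j0.47 + 0.765| = √(0.47² + 0.765²) = 0.8978
|T(j0.47)| = 0.456 × 0.47 / 0.8978 = 0.2387
20 log₁₀(0.2387) = -12.44 dB
∠(j0.47) = 90.00°
∠(j0.47 + 0.765) = arctan(0.47/0.765) = 31.57°
∠T(j0.47) = 90.00° − 31.57° = 58.43°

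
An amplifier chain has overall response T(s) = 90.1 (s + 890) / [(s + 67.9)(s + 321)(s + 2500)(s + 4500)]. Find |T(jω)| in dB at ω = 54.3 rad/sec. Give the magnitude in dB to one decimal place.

-132.0 dB

|j54.3 + 890| = √(54.3² + 890²) = 891.7
|j54.3 + 67.9| = √(54.3² + 67.9²) = 86.94
|j54.3 + 321| = √(54.3² + 321²) = 325.6
|j54.3 + 2500| = √(54.3² + 2500²) = 2501
|j54.3 + 4500| = √(54.3² + 4500²) = 4500
|T(j54.3)| = 90.1 × 891.7 / (86.94 × 325.6 × 2501 × 4500) = 2.5222e-07
20 log₁₀(2.5222e-07) = -131.96 dB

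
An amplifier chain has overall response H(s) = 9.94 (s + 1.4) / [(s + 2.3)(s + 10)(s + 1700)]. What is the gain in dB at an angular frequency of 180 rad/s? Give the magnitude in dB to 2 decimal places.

|j180 + 1.4| = √(180² + 1.4²) = 180
|j180 + 2.3| = √(180² + 2.3²) = 180
|j180 + 10| = √(180² + 10²) = 180.3
|j180 + 1700| = √(180² + 1700²) = 1710
|H(j180)| = 9.94 × 180 / (180 × 180.3 × 1710) = 3.2252e-05
20 log₁₀(3.2252e-05) = -89.829 dB

-89.83 dB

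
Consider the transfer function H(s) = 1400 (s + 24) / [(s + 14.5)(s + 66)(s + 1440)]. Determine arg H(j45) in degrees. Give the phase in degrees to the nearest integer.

∠(j45 + 24) = arctan(45/24) = 61.93°
∠(j45 + 14.5) = arctan(45/14.5) = 72.14°
∠(j45 + 66) = arctan(45/66) = 34.29°
∠(j45 + 1440) = arctan(45/1440) = 1.79°
∠H(j45) = 61.93° − (72.14° + 34.29° + 1.79°) = -46.29°

-46°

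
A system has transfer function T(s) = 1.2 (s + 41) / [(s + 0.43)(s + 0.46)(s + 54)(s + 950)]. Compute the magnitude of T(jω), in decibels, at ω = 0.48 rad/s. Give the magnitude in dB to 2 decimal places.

-53.00 dB

|j0.48 + 41| = √(0.48² + 41²) = 41
|j0.48 + 0.43| = √(0.48² + 0.43²) = 0.6444
|j0.48 + 0.46| = √(0.48² + 0.46²) = 0.6648
|j0.48 + 54| = √(0.48² + 54²) = 54
|j0.48 + 950| = √(0.48² + 950²) = 950
|T(j0.48)| = 1.2 × 41 / (0.6444 × 0.6648 × 54 × 950) = 0.0022386
20 log₁₀(0.0022386) = -53.001 dB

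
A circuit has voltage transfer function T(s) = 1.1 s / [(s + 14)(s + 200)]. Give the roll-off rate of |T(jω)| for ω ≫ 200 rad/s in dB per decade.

With 1 zero and 2 poles, the high-frequency asymptotic slope is 20 × (1 − 2) = -20 dB/decade.

-20 dB/decade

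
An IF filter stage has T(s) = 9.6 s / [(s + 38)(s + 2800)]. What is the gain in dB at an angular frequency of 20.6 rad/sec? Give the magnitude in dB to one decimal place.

-55.7 dB

|j20.6| = 20.6
|j20.6 + 38| = √(20.6² + 38²) = 43.22
|j20.6 + 2800| = √(20.6² + 2800²) = 2800
|T(j20.6)| = 9.6 × 20.6 / (43.22 × 2800) = 0.0016339
20 log₁₀(0.0016339) = -55.74 dB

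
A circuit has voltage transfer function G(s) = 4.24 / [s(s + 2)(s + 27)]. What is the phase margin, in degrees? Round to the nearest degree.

88°

Gain crossover: |G(jω)| = 1 at ω ≈ 0.0785 rad/sec.
∠G(j0.0785) = −90° − arctan(0.0785/2) − arctan(0.0785/27) ≈ -92.41°
PM = 180° + (-92.41°) = 87.59°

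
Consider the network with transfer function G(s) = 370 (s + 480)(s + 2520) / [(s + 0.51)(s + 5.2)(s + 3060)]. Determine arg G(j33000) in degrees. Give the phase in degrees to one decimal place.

∠(j33000 + 480) = arctan(33000/480) = 89.17°
∠(j33000 + 2520) = arctan(33000/2520) = 85.63°
∠(j33000 + 0.51) = arctan(33000/0.51) = 90.00°
∠(j33000 + 5.2) = arctan(33000/5.2) = 89.99°
∠(j33000 + 3060) = arctan(33000/3060) = 84.70°
∠G(j33000) = 89.17° + 85.63° − (90.00° + 89.99° + 84.70°) = -89.89°

-89.9°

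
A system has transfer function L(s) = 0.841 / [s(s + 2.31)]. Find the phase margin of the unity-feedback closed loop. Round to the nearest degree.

Gain crossover: |L(jω)| = 1 at ω ≈ 0.36 rad/s.
∠L(j0.36) = −90° − arctan(0.36/2.31) ≈ -98.85°
PM = 180° + (-98.85°) = 81.15°

81 deg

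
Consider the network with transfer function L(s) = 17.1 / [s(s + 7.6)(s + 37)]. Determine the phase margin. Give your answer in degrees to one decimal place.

89.4°

Gain crossover: |L(jω)| = 1 at ω ≈ 0.0608 rad/s.
∠L(j0.0608) = −90° − arctan(0.0608/7.6) − arctan(0.0608/37) ≈ -90.55°
PM = 180° + (-90.55°) = 89.45°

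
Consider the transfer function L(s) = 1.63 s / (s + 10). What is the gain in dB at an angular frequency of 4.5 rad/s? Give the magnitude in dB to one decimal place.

-3.5 dB

|j4.5| = 4.5
|j4.5 + 10| = √(4.5² + 10²) = 10.97
|L(j4.5)| = 1.63 × 4.5 / 10.97 = 0.66889
20 log₁₀(0.66889) = -3.49 dB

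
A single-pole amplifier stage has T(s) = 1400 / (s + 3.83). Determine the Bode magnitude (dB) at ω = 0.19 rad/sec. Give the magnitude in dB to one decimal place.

|j0.19 + 3.83| = √(0.19² + 3.83²) = 3.835
|T(j0.19)| = 1400 / 3.835 = 365.09
20 log₁₀(365.09) = 51.25 dB

51.2 dB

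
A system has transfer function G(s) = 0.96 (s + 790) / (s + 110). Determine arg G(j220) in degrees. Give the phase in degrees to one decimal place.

∠(j220 + 790) = arctan(220/790) = 15.56°
∠(j220 + 110) = arctan(220/110) = 63.43°
∠G(j220) = 15.56° − 63.43° = -47.87°

-47.9 deg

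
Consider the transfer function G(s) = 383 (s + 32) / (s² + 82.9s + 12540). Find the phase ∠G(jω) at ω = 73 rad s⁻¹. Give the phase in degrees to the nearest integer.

26°

∠(j73 + 32) = arctan(73/32) = 66.33°
∠[(j73)² + 82.9(j73) + 12540] = ∠[7211 + j6051.7] = 40.00°
∠G(j73) = 66.33° − 40.00° = 26.33°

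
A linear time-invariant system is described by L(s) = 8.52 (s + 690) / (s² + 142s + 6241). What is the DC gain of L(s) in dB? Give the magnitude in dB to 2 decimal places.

L(0) = 8.52 × 690 / 6241 = 0.94196
20 log₁₀(0.94196) = -0.519 dB

-0.52 dB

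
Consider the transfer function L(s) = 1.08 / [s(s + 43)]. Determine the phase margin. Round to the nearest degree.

90 deg

Gain crossover: |L(jω)| = 1 at ω ≈ 0.0251 rad/sec.
∠L(j0.0251) = −90° − arctan(0.0251/43) ≈ -90.03°
PM = 180° + (-90.03°) = 89.97°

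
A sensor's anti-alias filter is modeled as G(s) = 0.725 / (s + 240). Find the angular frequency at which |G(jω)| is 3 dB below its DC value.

240 rad/sec

For a single-pole low-pass, the −3 dB point is at the pole: ω = 240 rad/sec.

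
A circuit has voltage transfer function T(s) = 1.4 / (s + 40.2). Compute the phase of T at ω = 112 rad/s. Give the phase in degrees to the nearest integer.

-70°

∠(j112 + 40.2) = arctan(112/40.2) = 70.26°
∠T(j112) = −70.26° = -70.26°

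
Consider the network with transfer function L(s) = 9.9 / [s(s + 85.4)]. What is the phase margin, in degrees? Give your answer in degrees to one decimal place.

Gain crossover: |L(jω)| = 1 at ω ≈ 0.116 rad/s.
∠L(j0.116) = −90° − arctan(0.116/85.4) ≈ -90.08°
PM = 180° + (-90.08°) = 89.92°

89.9°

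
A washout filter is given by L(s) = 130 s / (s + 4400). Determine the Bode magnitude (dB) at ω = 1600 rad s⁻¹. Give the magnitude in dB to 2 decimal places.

|j1600| = 1600
|j1600 + 4400| = √(1600² + 4400²) = 4682
|L(j1600)| = 130 × 1600 / 4682 = 44.427
20 log₁₀(44.427) = 32.953 dB

32.95 dB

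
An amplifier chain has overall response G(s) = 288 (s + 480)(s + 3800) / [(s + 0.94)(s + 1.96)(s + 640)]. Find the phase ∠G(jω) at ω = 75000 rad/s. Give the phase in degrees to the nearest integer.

∠(j75000 + 480) = arctan(75000/480) = 89.63°
∠(j75000 + 3800) = arctan(75000/3800) = 87.10°
∠(j75000 + 0.94) = arctan(75000/0.94) = 90.00°
∠(j75000 + 1.96) = arctan(75000/1.96) = 90.00°
∠(j75000 + 640) = arctan(75000/640) = 89.51°
∠G(j75000) = 89.63° + 87.10° − (90.00° + 90.00° + 89.51°) = -92.78°

-93°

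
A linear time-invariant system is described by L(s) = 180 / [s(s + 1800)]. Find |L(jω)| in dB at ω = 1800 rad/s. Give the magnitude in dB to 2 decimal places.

-88.12 dB

|j1800 + 1800| = √(1800² + 1800²) = 2546
|j1800| = 1800
|L(j1800)| = 180 / (2546 × 1800) = 3.9284e-05
20 log₁₀(3.9284e-05) = -88.116 dB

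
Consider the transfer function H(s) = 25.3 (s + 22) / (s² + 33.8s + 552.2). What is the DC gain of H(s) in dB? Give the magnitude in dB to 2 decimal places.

0.07 dB

H(0) = 25.3 × 22 / 552.2 = 1.008
20 log₁₀(1.008) = 0.069 dB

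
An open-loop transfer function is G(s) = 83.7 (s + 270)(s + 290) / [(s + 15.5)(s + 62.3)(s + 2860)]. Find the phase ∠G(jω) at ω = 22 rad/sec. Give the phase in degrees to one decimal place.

-65.7°

∠(j22 + 270) = arctan(22/270) = 4.66°
∠(j22 + 290) = arctan(22/290) = 4.34°
∠(j22 + 15.5) = arctan(22/15.5) = 54.83°
∠(j22 + 62.3) = arctan(22/62.3) = 19.45°
∠(j22 + 2860) = arctan(22/2860) = 0.44°
∠G(j22) = 4.66° + 4.34° − (54.83° + 19.45° + 0.44°) = -65.73°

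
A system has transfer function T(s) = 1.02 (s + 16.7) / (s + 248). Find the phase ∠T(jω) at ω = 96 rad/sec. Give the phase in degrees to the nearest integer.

59 deg

∠(j96 + 16.7) = arctan(96/16.7) = 80.13°
∠(j96 + 248) = arctan(96/248) = 21.16°
∠T(j96) = 80.13° − 21.16° = 58.97°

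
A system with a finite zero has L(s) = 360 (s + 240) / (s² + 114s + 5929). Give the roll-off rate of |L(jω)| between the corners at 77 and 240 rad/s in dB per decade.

In this band the factors already past their corner are: complex pole pair at ωₙ ≈ 77; net slope = -40 dB/decade.

-40 dB/decade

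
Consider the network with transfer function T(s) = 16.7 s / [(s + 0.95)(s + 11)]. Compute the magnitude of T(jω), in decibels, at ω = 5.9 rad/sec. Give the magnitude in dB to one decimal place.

2.4 dB

|j5.9| = 5.9
|j5.9 + 0.95| = √(5.9² + 0.95²) = 5.976
|j5.9 + 11| = √(5.9² + 11²) = 12.48
|T(j5.9)| = 16.7 × 5.9 / (5.976 × 12.48) = 1.3209
20 log₁₀(1.3209) = 2.42 dB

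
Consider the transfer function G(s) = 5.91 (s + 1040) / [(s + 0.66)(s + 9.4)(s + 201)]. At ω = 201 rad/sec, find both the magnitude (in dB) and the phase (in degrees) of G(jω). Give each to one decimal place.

|G| = -65.3 dB, ∠G = -211.2°

|j201 + 1040| = √(201² + 1040²) = 1059
|j201 + 0.66| = √(201² + 0.66²) = 201
|j201 + 9.4| = √(201² + 9.4²) = 201.2
|j201 + 201| = √(201² + 201²) = 284.3
|G(j201)| = 5.91 × 1059 / (201 × 201.2 × 284.3) = 0.00054451
20 log₁₀(0.00054451) = -65.28 dB
∠(j201 + 1040) = arctan(201/1040) = 10.94°
∠(j201 + 0.66) = arctan(201/0.66) = 89.81°
∠(j201 + 9.4) = arctan(201/9.4) = 87.32°
∠(j201 + 201) = arctan(201/201) = 45.00°
∠G(j201) = 10.94° − (89.81° + 87.32° + 45.00°) = -211.20°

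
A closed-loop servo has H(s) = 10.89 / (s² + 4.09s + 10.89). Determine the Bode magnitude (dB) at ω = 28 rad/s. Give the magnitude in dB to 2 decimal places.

|(j28)² + 4.09(j28) + 10.89| = |-773.11 + j114.52| = 781.5
|H(j28)| = 10.89 / 781.5 = 0.013934
20 log₁₀(0.013934) = -37.119 dB

-37.12 dB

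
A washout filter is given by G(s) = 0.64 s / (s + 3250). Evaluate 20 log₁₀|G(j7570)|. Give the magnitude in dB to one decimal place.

|j7570| = 7570
|j7570 + 3250| = √(7570² + 3250²) = 8238
|G(j7570)| = 0.64 × 7570 / 8238 = 0.58809
20 log₁₀(0.58809) = -4.61 dB

-4.6 dB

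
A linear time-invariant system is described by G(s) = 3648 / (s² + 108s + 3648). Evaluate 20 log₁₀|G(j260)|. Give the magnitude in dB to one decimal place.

-25.6 dB

|(j260)² + 108(j260) + 3648| = |-63952 + j28080| = 6.985e+04
|G(j260)| = 3648 / 6.985e+04 = 0.05223
20 log₁₀(0.05223) = -25.64 dB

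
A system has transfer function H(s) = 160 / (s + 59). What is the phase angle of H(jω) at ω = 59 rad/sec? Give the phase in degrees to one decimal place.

∠(j59 + 59) = arctan(59/59) = 45.00°
∠H(j59) = −45.00° = -45.00°

-45.0°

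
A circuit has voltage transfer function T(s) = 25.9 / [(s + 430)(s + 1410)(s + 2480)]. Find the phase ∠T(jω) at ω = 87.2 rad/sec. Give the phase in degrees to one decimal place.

-17.0 deg

∠(j87.2 + 430) = arctan(87.2/430) = 11.46°
∠(j87.2 + 1410) = arctan(87.2/1410) = 3.54°
∠(j87.2 + 2480) = arctan(87.2/2480) = 2.01°
∠T(j87.2) = − (11.46° + 3.54° + 2.01°) = -17.02°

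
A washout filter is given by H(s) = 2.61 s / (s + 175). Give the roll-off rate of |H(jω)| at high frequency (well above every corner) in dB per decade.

With 1 zero and 1 pole, the high-frequency asymptotic slope is 20 × (1 − 1) = 0 dB/decade.

0 dB/decade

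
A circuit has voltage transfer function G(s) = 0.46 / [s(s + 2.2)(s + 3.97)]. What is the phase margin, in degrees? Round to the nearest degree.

88°

Gain crossover: |G(jω)| = 1 at ω ≈ 0.0526 rad s⁻¹.
∠G(j0.0526) = −90° − arctan(0.0526/2.2) − arctan(0.0526/3.97) ≈ -92.13°
PM = 180° + (-92.13°) = 87.87°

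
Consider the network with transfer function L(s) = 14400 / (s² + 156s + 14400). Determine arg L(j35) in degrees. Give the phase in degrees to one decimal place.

-22.5°

∠[(j35)² + 156(j35) + 14400] = ∠[13175 + j5460] = 22.51°
∠L(j35) = −22.51° = -22.51°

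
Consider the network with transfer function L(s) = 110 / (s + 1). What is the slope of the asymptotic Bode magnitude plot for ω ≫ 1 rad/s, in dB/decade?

With 0 zeros and 1 pole, the high-frequency asymptotic slope is 20 × (0 − 1) = -20 dB/decade.

-20 dB/decade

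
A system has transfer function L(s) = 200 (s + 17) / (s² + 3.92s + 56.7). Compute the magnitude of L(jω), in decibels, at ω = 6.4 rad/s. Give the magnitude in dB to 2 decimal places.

41.77 dB

|j6.4 + 17| = √(6.4² + 17²) = 18.16
|(j6.4)² + 3.92(j6.4) + 56.7| = |15.74 + j25.088| = 29.62
|L(j6.4)| = 200 × 18.16 / 29.62 = 122.67
20 log₁₀(122.67) = 41.774 dB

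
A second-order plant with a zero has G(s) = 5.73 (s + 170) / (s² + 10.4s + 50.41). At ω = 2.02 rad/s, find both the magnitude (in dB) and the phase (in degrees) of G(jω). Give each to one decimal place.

|j2.02 + 170| = √(2.02² + 170²) = 170
|(j2.02)² + 10.4(j2.02) + 50.41| = |46.33 + j21.008| = 50.87
|G(j2.02)| = 5.73 × 170 / 50.87 = 19.15
20 log₁₀(19.15) = 25.64 dB
∠(j2.02 + 170) = arctan(2.02/170) = 0.68°
∠[(j2.02)² + 10.4(j2.02) + 50.41] = ∠[46.33 + j21.008] = 24.39°
∠G(j2.02) = 0.68° − 24.39° = -23.71°

|G| = 25.6 dB, ∠G = -23.7 deg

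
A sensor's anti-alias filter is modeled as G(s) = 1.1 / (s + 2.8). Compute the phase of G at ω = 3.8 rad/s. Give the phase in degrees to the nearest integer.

∠(j3.8 + 2.8) = arctan(3.8/2.8) = 53.62°
∠G(j3.8) = −53.62° = -53.62°

-54°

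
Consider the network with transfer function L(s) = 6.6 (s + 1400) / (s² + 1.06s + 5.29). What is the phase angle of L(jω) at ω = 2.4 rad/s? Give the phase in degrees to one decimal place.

-100.4°

∠(j2.4 + 1400) = arctan(2.4/1400) = 0.10°
∠[(j2.4)² + 1.06(j2.4) + 5.29] = ∠[-0.47 + j2.544] = 100.47°
∠L(j2.4) = 0.10° − 100.47° = -100.37°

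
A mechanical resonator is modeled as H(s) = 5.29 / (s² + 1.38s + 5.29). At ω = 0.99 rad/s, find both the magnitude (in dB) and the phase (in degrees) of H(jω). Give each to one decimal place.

|(j0.99)² + 1.38(j0.99) + 5.29| = |4.3099 + j1.3662| = 4.521
|H(j0.99)| = 5.29 / 4.521 = 1.17
20 log₁₀(1.17) = 1.36 dB
∠[(j0.99)² + 1.38(j0.99) + 5.29] = ∠[4.3099 + j1.3662] = 17.59°
∠H(j0.99) = −17.59° = -17.59°

|H| = 1.4 dB, ∠H = -17.6°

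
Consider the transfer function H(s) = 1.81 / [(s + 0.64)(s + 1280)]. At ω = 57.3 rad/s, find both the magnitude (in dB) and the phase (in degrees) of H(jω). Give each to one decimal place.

|j57.3 + 0.64| = √(57.3² + 0.64²) = 57.3
|j57.3 + 1280| = √(57.3² + 1280²) = 1281
|H(j57.3)| = 1.81 / (57.3 × 1281) = 2.4652e-05
20 log₁₀(2.4652e-05) = -92.16 dB
∠(j57.3 + 0.64) = arctan(57.3/0.64) = 89.36°
∠(j57.3 + 1280) = arctan(57.3/1280) = 2.56°
∠H(j57.3) = − (89.36° + 2.56°) = -91.92°

|H| = -92.2 dB, ∠H = -91.9°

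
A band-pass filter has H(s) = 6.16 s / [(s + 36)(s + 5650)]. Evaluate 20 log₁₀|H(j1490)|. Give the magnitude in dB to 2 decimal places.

-59.54 dB

|j1490| = 1490
|j1490 + 36| = √(1490² + 36²) = 1490
|j1490 + 5650| = √(1490² + 5650²) = 5843
|H(j1490)| = 6.16 × 1490 / (1490 × 5843) = 0.0010539
20 log₁₀(0.0010539) = -59.544 dB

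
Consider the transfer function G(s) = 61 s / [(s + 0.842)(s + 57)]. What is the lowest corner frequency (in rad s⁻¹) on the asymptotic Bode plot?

0.842 rad s⁻¹

Break frequencies occur at each pole and zero magnitude: 0.842 rad s⁻¹, 57 rad s⁻¹.
The lowest is 0.842 rad s⁻¹.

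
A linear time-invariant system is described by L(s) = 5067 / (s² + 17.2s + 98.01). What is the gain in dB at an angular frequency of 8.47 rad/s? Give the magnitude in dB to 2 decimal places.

30.69 dB

|(j8.47)² + 17.2(j8.47) + 98.01| = |26.269 + j145.68| = 148
|L(j8.47)| = 5067 / 148 = 34.229
20 log₁₀(34.229) = 30.688 dB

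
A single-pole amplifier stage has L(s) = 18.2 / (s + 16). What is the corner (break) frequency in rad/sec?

The single real pole at s = −16 gives a corner at ω = 16 rad/sec.

16 rad/sec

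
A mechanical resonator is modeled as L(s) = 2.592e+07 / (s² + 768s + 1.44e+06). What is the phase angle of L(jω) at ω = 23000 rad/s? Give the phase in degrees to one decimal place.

∠[(j23000)² + 768(j23000) + 1.44e+06] = ∠[-5.2756e+08 + j1.7664e+07] = 178.08°
∠L(j23000) = −178.08° = -178.08°

-178.1°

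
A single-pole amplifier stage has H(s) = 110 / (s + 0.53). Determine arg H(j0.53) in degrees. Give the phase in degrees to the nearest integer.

∠(j0.53 + 0.53) = arctan(0.53/0.53) = 45.00°
∠H(j0.53) = −45.00° = -45.00°

-45 deg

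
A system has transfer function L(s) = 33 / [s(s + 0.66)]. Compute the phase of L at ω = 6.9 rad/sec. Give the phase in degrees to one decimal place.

∠(j6.9 + 0.66) = arctan(6.9/0.66) = 84.54°
∠(j6.9) = 90.00°
∠L(j6.9) = − (84.54° + 90.00°) = -174.54°

-174.5 deg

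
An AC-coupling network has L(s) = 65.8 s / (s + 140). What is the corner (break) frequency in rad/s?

140 rad/s

The single real pole at s = −140 gives a corner at ω = 140 rad/s.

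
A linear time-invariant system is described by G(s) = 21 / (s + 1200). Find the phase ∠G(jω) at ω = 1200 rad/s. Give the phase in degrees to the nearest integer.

-45 deg

∠(j1200 + 1200) = arctan(1200/1200) = 45.00°
∠G(j1200) = −45.00° = -45.00°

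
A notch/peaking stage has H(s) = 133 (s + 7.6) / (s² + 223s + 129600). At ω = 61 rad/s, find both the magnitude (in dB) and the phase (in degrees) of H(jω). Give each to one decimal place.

|j61 + 7.6| = √(61² + 7.6²) = 61.47
|(j61)² + 223(j61) + 129600| = |1.2588e+05 + j13603| = 1.266e+05
|H(j61)| = 133 × 61.47 / 1.266e+05 = 0.064573
20 log₁₀(0.064573) = -23.80 dB
∠(j61 + 7.6) = arctan(61/7.6) = 82.90°
∠[(j61)² + 223(j61) + 129600] = ∠[1.2588e+05 + j13603] = 6.17°
∠H(j61) = 82.90° − 6.17° = 76.73°

|H| = -23.8 dB, ∠H = 76.7°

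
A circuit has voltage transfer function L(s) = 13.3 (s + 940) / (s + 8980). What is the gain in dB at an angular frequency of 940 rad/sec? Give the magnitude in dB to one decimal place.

|j940 + 940| = √(940² + 940²) = 1329
|j940 + 8980| = √(940² + 8980²) = 9029
|L(j940)| = 13.3 × 1329 / 9029 = 1.9582
20 log₁₀(1.9582) = 5.84 dB

5.8 dB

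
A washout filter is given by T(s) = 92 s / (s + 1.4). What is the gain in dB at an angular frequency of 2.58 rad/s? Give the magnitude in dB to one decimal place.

|j2.58| = 2.58
|j2.58 + 1.4| = √(2.58² + 1.4²) = 2.935
|T(j2.58)| = 92 × 2.58 / 2.935 = 80.862
20 log₁₀(80.862) = 38.15 dB

38.2 dB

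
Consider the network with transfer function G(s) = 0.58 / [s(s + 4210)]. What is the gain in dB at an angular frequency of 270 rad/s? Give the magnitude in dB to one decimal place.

-125.9 dB

|j270 + 4210| = √(270² + 4210²) = 4219
|j270| = 270
|G(j270)| = 0.58 / (4219 × 270) = 5.092e-07
20 log₁₀(5.092e-07) = -125.86 dB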